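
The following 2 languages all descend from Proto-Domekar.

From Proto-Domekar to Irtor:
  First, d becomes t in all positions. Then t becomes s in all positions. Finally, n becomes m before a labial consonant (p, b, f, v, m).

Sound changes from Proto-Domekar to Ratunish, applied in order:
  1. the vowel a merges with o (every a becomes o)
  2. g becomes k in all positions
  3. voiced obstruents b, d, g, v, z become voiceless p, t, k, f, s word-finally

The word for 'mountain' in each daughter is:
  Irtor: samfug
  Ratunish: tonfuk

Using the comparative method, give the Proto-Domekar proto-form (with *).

*tanfug

Position 6: Irtor has g, Ratunish has k. Irtor preserves g here (none of its changes turn any other segment into g), so the proto-segment is *g.
Position 2: Irtor has a, Ratunish has o. Irtor preserves a here (none of its changes turn any other segment into a), so the proto-segment is *a.
Continuing position by position gives *tanfug; check it forward:
Irtor: start from *tanfug.
  rule 1: no change — tanfug
  rule 2 (unconditioned shift): tanfug → sanfug
  rule 3 (nasal place assimilation): sanfug → samfug
  ⇒ Irtor samfug
Ratunish: *tanfug
  tanfug → tonfug   [vowel merger]
  tonfug → tonfuk   [unconditioned shift]
  tonfuk (rule 3 does not apply)
  giving Ratunish tonfuk.
No other proto-form is consistent with every reflex, so the reconstruction is *tanfug.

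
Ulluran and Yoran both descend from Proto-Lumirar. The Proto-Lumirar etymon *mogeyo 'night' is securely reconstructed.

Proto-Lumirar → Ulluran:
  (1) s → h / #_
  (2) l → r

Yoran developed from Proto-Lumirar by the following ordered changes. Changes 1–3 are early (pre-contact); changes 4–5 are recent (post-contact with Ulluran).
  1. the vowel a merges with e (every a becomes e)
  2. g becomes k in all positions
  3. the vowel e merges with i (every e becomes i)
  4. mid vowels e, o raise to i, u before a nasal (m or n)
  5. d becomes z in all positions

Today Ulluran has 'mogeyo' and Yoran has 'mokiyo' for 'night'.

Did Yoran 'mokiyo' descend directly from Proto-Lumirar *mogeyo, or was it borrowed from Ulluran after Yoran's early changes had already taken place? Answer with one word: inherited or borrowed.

If inherited, *mogeyo would pass through all of Yoran's changes:
Yoran: *mogeyo
  mogeyo (rule 1 does not apply)
  mogeyo → mokeyo   [unconditioned shift]
  mokeyo → mokiyo   [vowel merger]
  mokiyo (rule 4 does not apply)
  mokiyo (rule 5 does not apply)
  giving Yoran mokiyo.
If borrowed from Ulluran 'mogeyo' after the early changes, it would undergo only the recent ones:
  rule 4 (pre-nasal raising): no change (mogeyo)
  rule 5 (unconditioned shift): no change (mogeyo)
  ⇒ as a loan: mogeyo
Yoran 'mokiyo' matches the inherited outcome exactly, so it is an inherited cognate, not a loan.

inherited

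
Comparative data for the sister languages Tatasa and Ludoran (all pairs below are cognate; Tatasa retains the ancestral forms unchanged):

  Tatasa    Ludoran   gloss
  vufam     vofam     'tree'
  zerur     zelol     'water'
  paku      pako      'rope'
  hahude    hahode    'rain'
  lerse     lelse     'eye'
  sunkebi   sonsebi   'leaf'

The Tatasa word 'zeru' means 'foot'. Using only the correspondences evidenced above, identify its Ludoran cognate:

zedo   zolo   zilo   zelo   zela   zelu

zelo

zerur ~ zelol — Tatasa r corresponds to Ludoran l between vowels (before a back vowel).
paku ~ pako — Tatasa u corresponds to Ludoran o word-finally.
Applying these to Tatasa 'zeru':
  zeru → zelu   (r→l between vowels (before a back vowel))
  zelu → zelo   (u→o word-finally)
So the Ludoran cognate is 'zelo'.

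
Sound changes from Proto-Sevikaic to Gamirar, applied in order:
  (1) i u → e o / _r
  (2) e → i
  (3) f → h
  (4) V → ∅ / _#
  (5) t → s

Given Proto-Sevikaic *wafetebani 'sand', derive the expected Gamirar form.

wahisiban

Gamirar: *wafetebani
  wafetebani (rule 1 does not apply)
  wafetebani → wafitibani   [vowel merger]
  wafitibani → wahitibani   [unconditioned shift]
  wahitibani → wahitiban   [apocope]
  wahitiban → wahisiban   [unconditioned shift]
  giving Gamirar wahisiban.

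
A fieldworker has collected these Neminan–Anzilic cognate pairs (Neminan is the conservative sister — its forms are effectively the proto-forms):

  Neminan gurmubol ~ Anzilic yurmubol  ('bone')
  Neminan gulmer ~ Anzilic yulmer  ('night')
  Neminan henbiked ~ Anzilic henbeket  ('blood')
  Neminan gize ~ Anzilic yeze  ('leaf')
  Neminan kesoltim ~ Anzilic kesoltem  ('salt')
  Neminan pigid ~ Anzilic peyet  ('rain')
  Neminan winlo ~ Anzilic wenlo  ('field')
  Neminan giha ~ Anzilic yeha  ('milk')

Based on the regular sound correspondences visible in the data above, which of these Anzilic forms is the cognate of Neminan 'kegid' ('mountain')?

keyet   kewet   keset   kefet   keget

keyet

pigid ~ peyet — Neminan g corresponds to Anzilic y between vowels (before a front vowel).
henbiked ~ henbeket, gize ~ yeze — Neminan i corresponds to Anzilic e after a consonant, before a consonant other than r, m, n, p, b, f, v.
henbiked ~ henbeket, pigid ~ peyet — Neminan d corresponds to Anzilic t word-finally.
Applying these to Neminan 'kegid':
  kegid → keyid   (g→y between vowels (before a front vowel))
  keyid → keyed   (i→e after a consonant, before a consonant other than r, m, n, p, b, f, v)
  keyed → keyet   (d→t word-finally)
So the Anzilic cognate is 'keyet'.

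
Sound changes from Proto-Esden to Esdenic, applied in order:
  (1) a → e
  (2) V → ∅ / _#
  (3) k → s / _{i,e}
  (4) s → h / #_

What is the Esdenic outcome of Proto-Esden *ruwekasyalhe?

ruwesesyelh

Esdenic: start from *ruwekasyalhe.
  rule 1 (vowel merger): ruwekasyalhe → ruwekesyelhe
  rule 2 (apocope): ruwekesyelhe → ruwekesyelh
  rule 3 (palatalisation): ruwekesyelh → ruwesesyelh
  rule 4: no change — ruwesesyelh
  ⇒ Esdenic ruwesesyelh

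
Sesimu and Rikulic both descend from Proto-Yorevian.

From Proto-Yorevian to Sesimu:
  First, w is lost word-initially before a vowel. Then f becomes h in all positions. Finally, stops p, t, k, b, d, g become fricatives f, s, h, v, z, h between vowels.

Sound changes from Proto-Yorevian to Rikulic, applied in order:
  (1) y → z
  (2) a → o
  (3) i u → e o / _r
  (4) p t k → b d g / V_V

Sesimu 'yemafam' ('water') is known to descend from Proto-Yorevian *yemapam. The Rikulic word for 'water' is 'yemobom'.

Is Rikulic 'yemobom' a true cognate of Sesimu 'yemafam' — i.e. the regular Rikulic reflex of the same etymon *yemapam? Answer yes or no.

no

Derive the expected Rikulic reflex of *yemapam:
Rikulic: *yemapam > zemapam > zemopom > zemobom  (by unconditioned shift, vowel merger, intervocalic voicing)
The regular Rikulic reflex would be 'zemobom', but the attested form is 'yemobom'. The correspondence is irregular, so they are not cognates (the Rikulic form has a different source).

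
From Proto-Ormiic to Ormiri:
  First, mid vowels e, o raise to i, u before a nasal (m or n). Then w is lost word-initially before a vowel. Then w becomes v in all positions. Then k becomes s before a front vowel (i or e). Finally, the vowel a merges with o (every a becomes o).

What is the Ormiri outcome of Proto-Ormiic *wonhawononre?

Ormiri: *wonhawononre
  wonhawononre → wunhawununre   [pre-nasal raising]
  wunhawununre → unhawununre   [glide loss]
  unhawununre → unhavununre   [unconditioned shift]
  unhavununre (rule 4 does not apply)
  unhavununre → unhovununre   [vowel merger]
  giving Ormiri unhovununre.

unhovununre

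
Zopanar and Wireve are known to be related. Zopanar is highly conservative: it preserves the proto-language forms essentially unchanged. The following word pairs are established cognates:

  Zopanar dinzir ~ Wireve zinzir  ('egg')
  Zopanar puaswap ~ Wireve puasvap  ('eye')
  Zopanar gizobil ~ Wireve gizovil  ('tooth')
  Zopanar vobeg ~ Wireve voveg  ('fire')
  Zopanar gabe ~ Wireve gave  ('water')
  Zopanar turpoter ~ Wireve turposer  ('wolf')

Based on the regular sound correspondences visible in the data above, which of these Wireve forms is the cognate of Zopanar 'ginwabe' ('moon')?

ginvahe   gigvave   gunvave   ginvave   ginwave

ginvave

puaswap ~ puasvap — Zopanar w corresponds to Wireve v after a consonant, before a back vowel.
vobeg ~ voveg, gabe ~ gave — Zopanar b corresponds to Wireve v between vowels (before a front vowel).
Applying these to Zopanar 'ginwabe':
  ginwabe → ginvabe   (w→v after a consonant, before a back vowel)
  ginvabe → ginvave   (b→v between vowels (before a front vowel))
So the Wireve cognate is 'ginvave'.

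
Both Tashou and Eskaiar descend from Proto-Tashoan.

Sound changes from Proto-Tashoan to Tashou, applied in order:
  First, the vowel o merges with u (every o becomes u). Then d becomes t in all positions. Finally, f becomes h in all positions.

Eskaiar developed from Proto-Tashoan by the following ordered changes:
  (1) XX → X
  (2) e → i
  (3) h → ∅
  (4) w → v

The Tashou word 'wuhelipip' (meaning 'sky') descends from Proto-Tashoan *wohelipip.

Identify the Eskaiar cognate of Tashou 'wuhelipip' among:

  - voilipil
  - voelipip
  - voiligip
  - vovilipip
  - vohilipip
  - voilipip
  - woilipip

Eskaiar: start from *wohelipip.
  rule 1: no change — wohelipip
  rule 2 (vowel merger): wohelipip → wohilipip
  rule 3 (h-loss): wohilipip → woilipip
  rule 4 (unconditioned shift): woilipip → voilipip
  ⇒ Eskaiar voilipip
Only 'voilipip' matches the regular Eskaiar development of *wohelipip.

voilipip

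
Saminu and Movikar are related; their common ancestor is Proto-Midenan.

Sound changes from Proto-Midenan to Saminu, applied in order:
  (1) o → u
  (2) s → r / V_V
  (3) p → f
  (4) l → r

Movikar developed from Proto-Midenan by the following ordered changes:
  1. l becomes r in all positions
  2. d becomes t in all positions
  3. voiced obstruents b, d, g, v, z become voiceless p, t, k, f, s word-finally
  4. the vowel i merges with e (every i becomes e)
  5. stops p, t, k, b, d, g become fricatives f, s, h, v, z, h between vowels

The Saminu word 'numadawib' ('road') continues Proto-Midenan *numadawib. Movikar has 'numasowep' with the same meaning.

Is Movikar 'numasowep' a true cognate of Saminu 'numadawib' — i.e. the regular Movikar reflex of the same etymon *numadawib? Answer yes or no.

Derive the expected Movikar reflex of *numadawib:
Movikar: start from *numadawib.
  rule 1: no change — numadawib
  rule 2 (unconditioned shift): numadawib → numatawib
  rule 3 (final devoicing): numatawib → numatawip
  rule 4 (vowel merger): numatawip → numatawep
  rule 5 (intervocalic lenition): numatawep → numasawep
  ⇒ Movikar numasawep
The regular Movikar reflex would be 'numasawep', but the attested form is 'numasowep'. The correspondence is irregular, so they are not cognates (the Movikar form has a different source).

no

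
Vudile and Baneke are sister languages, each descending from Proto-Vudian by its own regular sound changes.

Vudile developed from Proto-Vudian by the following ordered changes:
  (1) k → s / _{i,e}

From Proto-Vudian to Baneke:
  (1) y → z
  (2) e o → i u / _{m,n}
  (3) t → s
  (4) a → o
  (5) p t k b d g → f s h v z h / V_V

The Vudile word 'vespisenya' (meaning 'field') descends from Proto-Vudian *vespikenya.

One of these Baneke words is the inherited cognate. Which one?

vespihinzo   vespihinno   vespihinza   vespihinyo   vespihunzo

Baneke: *vespikenya
  vespikenya → vespikenza   [unconditioned shift]
  vespikenza → vespikinza   [pre-nasal raising]
  vespikinza (rule 3 does not apply)
  vespikinza → vespikinzo   [vowel merger]
  vespikinzo → vespihinzo   [intervocalic lenition]
  giving Baneke vespihinzo.

vespihinzo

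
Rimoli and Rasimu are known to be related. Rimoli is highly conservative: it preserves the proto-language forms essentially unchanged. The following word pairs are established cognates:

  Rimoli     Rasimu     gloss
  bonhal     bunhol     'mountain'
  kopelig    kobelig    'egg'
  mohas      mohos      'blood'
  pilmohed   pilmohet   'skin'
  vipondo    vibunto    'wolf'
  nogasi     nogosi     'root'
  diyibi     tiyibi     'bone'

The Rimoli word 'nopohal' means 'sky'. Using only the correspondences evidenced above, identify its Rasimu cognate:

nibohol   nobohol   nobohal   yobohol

vipondo ~ vibunto — Rimoli p corresponds to Rasimu b between vowels (before a back vowel).
bonhal ~ bunhol, mohas ~ mohos — Rimoli a corresponds to Rasimu o after a consonant, before a consonant other than r, m, n, p, b, f, v.
Applying these to Rimoli 'nopohal':
  nopohal → nobohal   (p→b between vowels (before a back vowel))
  nobohal → nobohol   (a→o after a consonant, before a consonant other than r, m, n, p, b, f, v)
So the Rasimu cognate is 'nobohol'.

nobohol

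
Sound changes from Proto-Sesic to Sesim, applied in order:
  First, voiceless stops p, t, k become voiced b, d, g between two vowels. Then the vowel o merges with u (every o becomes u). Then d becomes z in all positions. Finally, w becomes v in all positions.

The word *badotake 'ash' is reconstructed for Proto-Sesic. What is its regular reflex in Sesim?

bazuzage

Sesim: start from *badotake.
  rule 1 (intervocalic voicing): badotake → badodage
  rule 2 (vowel merger): badodage → badudage
  rule 3 (unconditioned shift): badudage → bazuzage
  rule 4: no change — bazuzage
  ⇒ Sesim bazuzage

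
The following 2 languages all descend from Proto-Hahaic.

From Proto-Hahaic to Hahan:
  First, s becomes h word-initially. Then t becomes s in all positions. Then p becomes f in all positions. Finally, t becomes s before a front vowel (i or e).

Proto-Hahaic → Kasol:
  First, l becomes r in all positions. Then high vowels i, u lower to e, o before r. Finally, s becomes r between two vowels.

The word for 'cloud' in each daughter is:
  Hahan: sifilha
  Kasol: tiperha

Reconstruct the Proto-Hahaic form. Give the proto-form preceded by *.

*tipilha

Position 4: Hahan has i, Kasol has e. Hahan preserves i here (none of its changes turn any other segment into i), so the proto-segment is *i.
Position 1: Hahan has s, Kasol has t. Kasol preserves t here (none of its changes turn any other segment into t), so the proto-segment is *t.
Position 3: Hahan has f, Kasol has p. Kasol preserves p here (none of its changes turn any other segment into p), so the proto-segment is *p.
Continuing position by position gives *tipilha; check it forward:
Hahan: *tipilha
  tipilha (rule 1 does not apply)
  tipilha → sipilha   [unconditioned shift]
  sipilha → sifilha   [unconditioned shift]
  sifilha (rule 4 does not apply)
  giving Hahan sifilha.
Kasol: *tipilha
  tipilha → tipirha   [unconditioned shift]
  tipirha → tiperha   [pre-rhotic lowering]
  tiperha (rule 3 does not apply)
  giving Kasol tiperha.
*tipilha is the unique common source.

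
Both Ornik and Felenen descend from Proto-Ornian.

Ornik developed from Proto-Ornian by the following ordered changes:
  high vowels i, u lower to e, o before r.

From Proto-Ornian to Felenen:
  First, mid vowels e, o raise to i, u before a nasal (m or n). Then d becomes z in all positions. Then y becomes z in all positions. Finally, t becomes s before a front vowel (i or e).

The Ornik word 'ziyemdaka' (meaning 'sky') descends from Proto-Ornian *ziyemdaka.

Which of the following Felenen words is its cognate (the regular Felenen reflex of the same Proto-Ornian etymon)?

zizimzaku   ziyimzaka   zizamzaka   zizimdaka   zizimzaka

zizimzaka

Felenen: *ziyemdaka > ziyimdaka > ziyimzaka > zizimzaka  (by pre-nasal raising, unconditioned shift, unconditioned shift)
Only 'zizimzaka' matches the regular Felenen development of *ziyemdaka.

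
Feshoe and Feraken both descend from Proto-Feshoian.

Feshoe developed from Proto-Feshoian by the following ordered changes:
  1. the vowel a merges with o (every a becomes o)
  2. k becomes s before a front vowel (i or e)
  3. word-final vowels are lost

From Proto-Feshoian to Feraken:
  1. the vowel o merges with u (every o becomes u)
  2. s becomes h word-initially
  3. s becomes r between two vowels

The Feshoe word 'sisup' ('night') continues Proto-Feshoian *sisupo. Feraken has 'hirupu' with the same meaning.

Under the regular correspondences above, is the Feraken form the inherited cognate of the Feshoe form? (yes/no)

yes

Derive the expected Feraken reflex of *sisupo:
Feraken: *sisupo
  sisupo → sisupu   [vowel merger]
  sisupu → hisupu   [debuccalisation]
  hisupu → hirupu   [rhotacism]
  giving Feraken hirupu.
Feraken 'hirupu' matches the regular reflex exactly, so the pair is cognate.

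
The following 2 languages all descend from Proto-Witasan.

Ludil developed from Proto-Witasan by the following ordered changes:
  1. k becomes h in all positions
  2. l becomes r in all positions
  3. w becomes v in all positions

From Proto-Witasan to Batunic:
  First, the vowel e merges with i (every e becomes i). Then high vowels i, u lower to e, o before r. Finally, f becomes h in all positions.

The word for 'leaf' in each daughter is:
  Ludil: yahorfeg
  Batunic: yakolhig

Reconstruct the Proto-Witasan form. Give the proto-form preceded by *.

*yakolfeg

Position 7: Ludil has e, Batunic has i. Ludil preserves e here (none of its changes turn any other segment into e), so the proto-segment is *e.
Position 5: Ludil has r, Batunic has l. Batunic preserves l here (none of its changes turn any other segment into l), so the proto-segment is *l.
Position 3: Ludil has h, Batunic has k. Batunic preserves k here (none of its changes turn any other segment into k), so the proto-segment is *k.
Continuing position by position gives *yakolfeg; check it forward:
Ludil: *yakolfeg > yaholfeg > yahorfeg  (by unconditioned shift, unconditioned shift)
Batunic: start from *yakolfeg.
  rule 1 (vowel merger): yakolfeg → yakolfig
  rule 2: no change — yakolfig
  rule 3 (unconditioned shift): yakolfig → yakolhig
  ⇒ Batunic yakolhig
Only *yakolfeg yields all of Ludil yahorfeg, Batunic yakolhig.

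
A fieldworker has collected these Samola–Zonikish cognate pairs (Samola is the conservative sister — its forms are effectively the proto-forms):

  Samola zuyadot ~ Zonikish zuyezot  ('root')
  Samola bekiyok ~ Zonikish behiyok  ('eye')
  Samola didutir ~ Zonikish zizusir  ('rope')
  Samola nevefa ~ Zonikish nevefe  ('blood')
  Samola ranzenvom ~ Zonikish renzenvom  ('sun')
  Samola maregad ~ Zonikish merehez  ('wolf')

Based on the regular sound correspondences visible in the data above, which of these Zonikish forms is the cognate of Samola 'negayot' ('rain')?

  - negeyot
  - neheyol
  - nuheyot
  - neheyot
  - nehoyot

neheyot

maregad ~ merehez — Samola g corresponds to Zonikish h between vowels (before a back vowel).
zuyadot ~ zuyezot, maregad ~ merehez — Samola a corresponds to Zonikish e after a consonant, before a consonant other than r, m, n, p, b, f, v.
Applying these to Samola 'negayot':
  negayot → nehayot   (g→h between vowels (before a back vowel))
  nehayot → neheyot   (a→e after a consonant, before a consonant other than r, m, n, p, b, f, v)
So the Zonikish cognate is 'neheyot'.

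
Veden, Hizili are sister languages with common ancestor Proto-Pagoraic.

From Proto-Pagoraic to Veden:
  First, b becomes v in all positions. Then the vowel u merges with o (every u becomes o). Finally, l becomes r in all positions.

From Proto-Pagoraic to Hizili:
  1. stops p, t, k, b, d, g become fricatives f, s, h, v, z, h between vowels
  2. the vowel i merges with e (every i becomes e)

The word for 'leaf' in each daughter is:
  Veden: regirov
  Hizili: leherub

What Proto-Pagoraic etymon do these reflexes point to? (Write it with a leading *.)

*legirub

Position 4: Veden has i, Hizili has e. Veden preserves i here (none of its changes turn any other segment into i), so the proto-segment is *i.
Position 1: Veden has r, Hizili has l. Hizili preserves l here (none of its changes turn any other segment into l), so the proto-segment is *l.
This points to *legirub. Verify forward in each daughter:
Veden: start from *legirub.
  rule 1 (unconditioned shift): legirub → legiruv
  rule 2 (vowel merger): legiruv → legirov
  rule 3 (unconditioned shift): legirov → regirov
  ⇒ Veden regirov
Hizili: *legirub > lehirub > leherub  (by intervocalic lenition, vowel merger)
*legirub is the unique common source.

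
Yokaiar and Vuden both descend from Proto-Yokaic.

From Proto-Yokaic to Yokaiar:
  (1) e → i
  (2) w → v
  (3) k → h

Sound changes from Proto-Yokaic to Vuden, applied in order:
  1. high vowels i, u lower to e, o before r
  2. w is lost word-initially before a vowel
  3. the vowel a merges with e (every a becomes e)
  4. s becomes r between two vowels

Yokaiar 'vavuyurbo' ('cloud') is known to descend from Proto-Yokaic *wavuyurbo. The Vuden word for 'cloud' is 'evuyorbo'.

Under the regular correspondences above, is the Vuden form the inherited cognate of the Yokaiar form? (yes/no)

yes

Derive the expected Vuden reflex of *wavuyurbo:
Vuden: start from *wavuyurbo.
  rule 1 (pre-rhotic lowering): wavuyurbo → wavuyorbo
  rule 2 (glide loss): wavuyorbo → avuyorbo
  rule 3 (vowel merger): avuyorbo → evuyorbo
  rule 4: no change — evuyorbo
  ⇒ Vuden evuyorbo
Vuden 'evuyorbo' matches the regular reflex exactly, so the pair is cognate.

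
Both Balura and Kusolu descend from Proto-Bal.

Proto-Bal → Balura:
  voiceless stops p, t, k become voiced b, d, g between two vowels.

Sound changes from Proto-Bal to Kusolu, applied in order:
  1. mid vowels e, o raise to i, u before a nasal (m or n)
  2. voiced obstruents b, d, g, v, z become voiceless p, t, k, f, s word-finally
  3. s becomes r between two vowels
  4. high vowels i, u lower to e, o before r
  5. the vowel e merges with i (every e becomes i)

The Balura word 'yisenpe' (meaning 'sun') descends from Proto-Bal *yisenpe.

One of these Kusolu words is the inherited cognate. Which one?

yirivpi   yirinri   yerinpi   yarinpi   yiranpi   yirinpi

yirinpi

Kusolu: *yisenpe > yisinpe > yirinpe > yerinpe > yirinpi  (by pre-nasal raising, rhotacism, pre-rhotic lowering, vowel merger)
The other candidates each miss or misapply at least one Kusolu change.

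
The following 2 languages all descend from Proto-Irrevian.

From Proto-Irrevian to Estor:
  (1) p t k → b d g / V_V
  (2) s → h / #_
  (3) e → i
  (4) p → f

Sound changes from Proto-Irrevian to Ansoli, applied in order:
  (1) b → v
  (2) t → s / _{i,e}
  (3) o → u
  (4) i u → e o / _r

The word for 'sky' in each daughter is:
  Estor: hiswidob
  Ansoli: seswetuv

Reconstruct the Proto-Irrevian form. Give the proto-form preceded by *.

*seswetob

Position 1: Estor has h, Ansoli has s. Taking the neighbouring segments as reconstructed: Estor h could go back to *s or *h; Ansoli s could go back to *t or *s — the one source consistent with every daughter is *s.
Position 2: Estor has i, Ansoli has e. Taking the neighbouring segments as reconstructed: Estor i could go back to *e or *i; Ansoli e can only go back to *e — the one source consistent with every daughter is *e.
Verify the candidate proto-form against each daughter:
Estor: *seswetob
  seswetob → seswedob   [intervocalic voicing]
  seswedob → heswedob   [debuccalisation]
  heswedob → hiswidob   [vowel merger]
  hiswidob (rule 4 does not apply)
  giving Estor hiswidob.
Ansoli: start from *seswetob.
  rule 1 (unconditioned shift): seswetob → seswetov
  rule 2: no change — seswetov
  rule 3 (vowel merger): seswetov → seswetuv
  rule 4: no change — seswetuv
  ⇒ Ansoli seswetuv
No other proto-form is consistent with every reflex, so the reconstruction is *seswetob.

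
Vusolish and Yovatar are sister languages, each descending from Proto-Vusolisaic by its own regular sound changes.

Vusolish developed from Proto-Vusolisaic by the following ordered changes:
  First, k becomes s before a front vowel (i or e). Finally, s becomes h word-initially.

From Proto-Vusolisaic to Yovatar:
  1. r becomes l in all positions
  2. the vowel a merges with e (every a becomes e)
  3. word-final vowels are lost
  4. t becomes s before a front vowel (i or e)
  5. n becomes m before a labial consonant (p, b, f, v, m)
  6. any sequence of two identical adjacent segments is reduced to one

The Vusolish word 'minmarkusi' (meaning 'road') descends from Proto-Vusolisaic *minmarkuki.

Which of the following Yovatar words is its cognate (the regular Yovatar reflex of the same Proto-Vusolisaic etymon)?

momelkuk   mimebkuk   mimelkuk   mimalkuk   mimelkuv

mimelkuk

Yovatar: *minmarkuki > minmalkuki > minmelkuki > minmelkuk > mimmelkuk > mimelkuk  (by unconditioned shift, vowel merger, apocope, nasal place assimilation, degemination)
Only 'mimelkuk' matches the regular Yovatar development of *minmarkuki.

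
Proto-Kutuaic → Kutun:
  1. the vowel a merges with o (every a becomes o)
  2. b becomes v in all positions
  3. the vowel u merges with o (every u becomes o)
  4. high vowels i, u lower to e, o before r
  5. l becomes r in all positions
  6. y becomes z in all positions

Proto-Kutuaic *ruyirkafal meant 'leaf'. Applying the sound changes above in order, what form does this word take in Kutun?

rozerkofor

Kutun: *ruyirkafal
  ruyirkafal → ruyirkofol   [vowel merger]
  ruyirkofol (rule 2 does not apply)
  ruyirkofol → royirkofol   [vowel merger]
  royirkofol → royerkofol   [pre-rhotic lowering]
  royerkofol → royerkofor   [unconditioned shift]
  royerkofor → rozerkofor   [unconditioned shift]
  giving Kutun rozerkofor.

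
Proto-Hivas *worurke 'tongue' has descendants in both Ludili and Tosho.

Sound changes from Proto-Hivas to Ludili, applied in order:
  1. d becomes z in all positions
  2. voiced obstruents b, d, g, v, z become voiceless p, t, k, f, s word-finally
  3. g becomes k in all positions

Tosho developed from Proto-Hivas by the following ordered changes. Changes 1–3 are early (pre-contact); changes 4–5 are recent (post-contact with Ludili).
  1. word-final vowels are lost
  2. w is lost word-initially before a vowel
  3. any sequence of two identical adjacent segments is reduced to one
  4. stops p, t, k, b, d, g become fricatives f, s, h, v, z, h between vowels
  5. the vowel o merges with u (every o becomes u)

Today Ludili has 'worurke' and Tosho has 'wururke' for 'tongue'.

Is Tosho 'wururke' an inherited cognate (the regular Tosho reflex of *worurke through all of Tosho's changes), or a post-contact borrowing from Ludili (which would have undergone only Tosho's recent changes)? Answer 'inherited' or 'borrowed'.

borrowed

If inherited, *worurke would pass through all of Tosho's changes:
Tosho: *worurke > worurk > orurk > ururk  (by apocope, glide loss, vowel merger)
If borrowed from Ludili 'worurke' after the early changes, it would undergo only the recent ones:
  rule 4 (intervocalic lenition): no change (worurke)
  rule 5 (vowel merger): worurke → wururke
  ⇒ as a loan: wururke
Tosho 'wururke' matches the loan outcome 'wururke', not the inherited 'ururk' — it skipped the early Tosho changes, so it was borrowed from Ludili.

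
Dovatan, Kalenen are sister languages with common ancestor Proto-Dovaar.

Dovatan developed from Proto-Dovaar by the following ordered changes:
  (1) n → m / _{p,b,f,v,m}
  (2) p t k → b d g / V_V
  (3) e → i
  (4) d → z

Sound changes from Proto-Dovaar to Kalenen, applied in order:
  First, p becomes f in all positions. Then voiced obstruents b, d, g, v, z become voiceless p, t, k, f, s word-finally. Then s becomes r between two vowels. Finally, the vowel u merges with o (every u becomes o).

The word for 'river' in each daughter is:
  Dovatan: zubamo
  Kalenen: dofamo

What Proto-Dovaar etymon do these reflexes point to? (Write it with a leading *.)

Position 3: Dovatan has b, Kalenen has f. Taking the neighbouring segments as reconstructed: Dovatan b could go back to *p or *b; Kalenen f could go back to *p or *f — the one source consistent with every daughter is *p.
Position 1: Dovatan has z, Kalenen has d. Kalenen preserves d here (none of its changes turn any other segment into d), so the proto-segment is *d.
Position 2: Dovatan has u, Kalenen has o. Dovatan preserves u here (none of its changes turn any other segment into u), so the proto-segment is *u.
The remaining positions agree across the daughters. Check the candidate against every language:
Dovatan: start from *dupamo.
  rule 1: no change — dupamo
  rule 2 (intervocalic voicing): dupamo → dubamo
  rule 3: no change — dubamo
  rule 4 (unconditioned shift): dubamo → zubamo
  ⇒ Dovatan zubamo
Kalenen: start from *dupamo.
  rule 1 (unconditioned shift): dupamo → dufamo
  rule 2: no change — dufamo
  rule 3: no change — dufamo
  rule 4 (vowel merger): dufamo → dofamo
  ⇒ Kalenen dofamo
No other proto-form is consistent with every reflex, so the reconstruction is *dupamo.

*dupamo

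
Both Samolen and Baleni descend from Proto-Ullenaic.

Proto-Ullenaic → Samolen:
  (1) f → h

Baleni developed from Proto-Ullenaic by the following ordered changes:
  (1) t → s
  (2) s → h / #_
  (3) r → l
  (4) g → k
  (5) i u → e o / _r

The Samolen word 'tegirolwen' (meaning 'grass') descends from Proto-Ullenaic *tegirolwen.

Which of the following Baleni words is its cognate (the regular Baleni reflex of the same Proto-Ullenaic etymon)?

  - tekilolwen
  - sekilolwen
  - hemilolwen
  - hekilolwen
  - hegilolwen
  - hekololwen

hekilolwen

Baleni: start from *tegirolwen.
  rule 1 (unconditioned shift): tegirolwen → segirolwen
  rule 2 (debuccalisation): segirolwen → hegirolwen
  rule 3 (unconditioned shift): hegirolwen → hegilolwen
  rule 4 (unconditioned shift): hegilolwen → hekilolwen
  rule 5: no change — hekilolwen
  ⇒ Baleni hekilolwen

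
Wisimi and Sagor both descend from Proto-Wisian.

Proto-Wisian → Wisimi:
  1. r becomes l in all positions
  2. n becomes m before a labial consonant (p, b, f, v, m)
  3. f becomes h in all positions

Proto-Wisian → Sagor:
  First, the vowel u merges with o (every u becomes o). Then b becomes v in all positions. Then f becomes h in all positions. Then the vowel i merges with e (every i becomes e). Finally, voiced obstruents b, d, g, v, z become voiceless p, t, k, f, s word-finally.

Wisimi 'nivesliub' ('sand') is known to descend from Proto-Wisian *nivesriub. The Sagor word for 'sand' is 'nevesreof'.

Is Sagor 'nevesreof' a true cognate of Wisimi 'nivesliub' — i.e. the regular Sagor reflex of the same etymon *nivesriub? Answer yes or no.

yes

Derive the expected Sagor reflex of *nivesriub:
Sagor: *nivesriub
  nivesriub → nivesriob   [vowel merger]
  nivesriob → nivesriov   [unconditioned shift]
  nivesriov (rule 3 does not apply)
  nivesriov → nevesreov   [vowel merger]
  nevesreov → nevesreof   [final devoicing]
  giving Sagor nevesreof.
Sagor 'nevesreof' matches the regular reflex exactly, so the pair is cognate.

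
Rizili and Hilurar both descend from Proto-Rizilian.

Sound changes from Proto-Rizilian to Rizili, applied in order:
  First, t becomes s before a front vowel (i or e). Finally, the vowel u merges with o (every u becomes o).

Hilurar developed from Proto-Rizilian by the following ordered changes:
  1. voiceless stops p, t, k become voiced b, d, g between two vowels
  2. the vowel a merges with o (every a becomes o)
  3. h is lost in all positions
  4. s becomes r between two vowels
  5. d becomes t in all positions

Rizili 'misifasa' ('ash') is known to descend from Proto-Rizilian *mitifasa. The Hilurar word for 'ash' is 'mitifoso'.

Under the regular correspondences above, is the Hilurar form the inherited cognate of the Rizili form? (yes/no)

Derive the expected Hilurar reflex of *mitifasa:
Hilurar: start from *mitifasa.
  rule 1 (intervocalic voicing): mitifasa → midifasa
  rule 2 (vowel merger): midifasa → midifoso
  rule 3: no change — midifoso
  rule 4 (rhotacism): midifoso → midiforo
  rule 5 (unconditioned shift): midiforo → mitiforo
  ⇒ Hilurar mitiforo
The regular Hilurar reflex would be 'mitiforo', but the attested form is 'mitifoso'. The correspondence is irregular, so they are not cognates (the Hilurar form has a different source).

no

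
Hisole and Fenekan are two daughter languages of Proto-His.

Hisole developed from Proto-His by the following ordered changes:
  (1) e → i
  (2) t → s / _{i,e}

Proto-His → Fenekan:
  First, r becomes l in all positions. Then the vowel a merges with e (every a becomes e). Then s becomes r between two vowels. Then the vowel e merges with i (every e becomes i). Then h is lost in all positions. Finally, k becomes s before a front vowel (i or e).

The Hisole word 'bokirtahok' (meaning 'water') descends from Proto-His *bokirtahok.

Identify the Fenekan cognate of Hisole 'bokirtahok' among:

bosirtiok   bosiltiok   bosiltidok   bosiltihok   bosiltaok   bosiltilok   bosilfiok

Fenekan: *bokirtahok
  bokirtahok → bokiltahok   [unconditioned shift]
  bokiltahok → bokiltehok   [vowel merger]
  bokiltehok (rule 3 does not apply)
  bokiltehok → bokiltihok   [vowel merger]
  bokiltihok → bokiltiok   [h-loss]
  bokiltiok → bosiltiok   [palatalisation]
  giving Fenekan bosiltiok.

bosiltiok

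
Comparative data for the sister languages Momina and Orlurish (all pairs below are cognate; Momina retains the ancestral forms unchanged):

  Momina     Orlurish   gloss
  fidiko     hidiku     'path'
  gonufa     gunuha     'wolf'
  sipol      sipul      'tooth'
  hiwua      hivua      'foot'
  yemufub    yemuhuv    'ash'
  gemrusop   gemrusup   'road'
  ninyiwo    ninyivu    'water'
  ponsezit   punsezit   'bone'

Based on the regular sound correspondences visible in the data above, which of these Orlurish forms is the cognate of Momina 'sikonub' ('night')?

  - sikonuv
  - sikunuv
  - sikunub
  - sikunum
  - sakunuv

sikunuv

gonufa ~ gunuha, ponsezit ~ punsezit — Momina o corresponds to Orlurish u after a consonant, before a nasal.
yemufub ~ yemuhuv — Momina b corresponds to Orlurish v word-finally.
Applying these to Momina 'sikonub':
  sikonub → sikunub   (o→u after a consonant, before a nasal)
  sikunub → sikunuv   (b→v word-finally)
So the Orlurish cognate is 'sikunuv'.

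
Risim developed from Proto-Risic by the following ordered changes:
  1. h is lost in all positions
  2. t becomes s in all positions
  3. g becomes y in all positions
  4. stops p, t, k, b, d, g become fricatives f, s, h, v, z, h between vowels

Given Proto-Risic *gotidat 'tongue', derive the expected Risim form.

Risim: start from *gotidat.
  rule 1: no change — gotidat
  rule 2 (unconditioned shift): gotidat → gosidas
  rule 3 (unconditioned shift): gosidas → yosidas
  rule 4 (intervocalic lenition): yosidas → yosizas
  ⇒ Risim yosizas

yosizas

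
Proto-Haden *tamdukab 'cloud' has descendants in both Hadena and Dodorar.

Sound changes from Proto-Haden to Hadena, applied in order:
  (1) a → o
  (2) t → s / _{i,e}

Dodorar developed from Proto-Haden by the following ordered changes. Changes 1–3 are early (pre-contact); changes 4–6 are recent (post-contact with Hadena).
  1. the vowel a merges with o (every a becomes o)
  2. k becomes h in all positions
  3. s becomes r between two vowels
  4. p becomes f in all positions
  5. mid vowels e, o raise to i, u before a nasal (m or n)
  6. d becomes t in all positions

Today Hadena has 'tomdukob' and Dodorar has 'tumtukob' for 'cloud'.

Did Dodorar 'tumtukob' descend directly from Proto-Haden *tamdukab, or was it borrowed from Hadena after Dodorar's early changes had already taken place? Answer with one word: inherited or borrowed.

If inherited, *tamdukab would pass through all of Dodorar's changes:
Dodorar: *tamdukab
  tamdukab → tomdukob   [vowel merger]
  tomdukob → tomduhob   [unconditioned shift]
  tomduhob (rule 3 does not apply)
  tomduhob (rule 4 does not apply)
  tomduhob → tumduhob   [pre-nasal raising]
  tumduhob → tumtuhob   [unconditioned shift]
  giving Dodorar tumtuhob.
If borrowed from Hadena 'tomdukob' after the early changes, it would undergo only the recent ones:
  rule 4 (unconditioned shift): no change (tomdukob)
  rule 5 (pre-nasal raising): tomdukob → tumdukob
  rule 6 (unconditioned shift): tumdukob → tumtukob
  ⇒ as a loan: tumtukob
Dodorar 'tumtukob' matches the loan outcome 'tumtukob', not the inherited 'tumtuhob' — it skipped the early Dodorar changes, so it was borrowed from Hadena.

borrowed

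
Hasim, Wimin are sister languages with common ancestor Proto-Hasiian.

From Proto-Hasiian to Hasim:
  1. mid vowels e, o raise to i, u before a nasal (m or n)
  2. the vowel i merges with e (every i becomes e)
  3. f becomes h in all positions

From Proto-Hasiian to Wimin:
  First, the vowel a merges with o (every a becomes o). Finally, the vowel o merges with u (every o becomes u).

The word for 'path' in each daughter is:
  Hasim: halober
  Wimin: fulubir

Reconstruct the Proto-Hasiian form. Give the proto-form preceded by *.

Position 2: Hasim has a, Wimin has u. Hasim preserves a here (none of its changes turn any other segment into a), so the proto-segment is *a.
Position 4: Hasim has o, Wimin has u. Hasim preserves o here (none of its changes turn any other segment into o), so the proto-segment is *o.
Position 1: Hasim has h, Wimin has f. Wimin preserves f here (none of its changes turn any other segment into f), so the proto-segment is *f.
Continuing position by position gives *falobir; check it forward:
Hasim: *falobir > falober > halober  (by vowel merger, unconditioned shift)
Wimin: *falobir
  falobir → folobir   [vowel merger]
  folobir → fulubir   [vowel merger]
  giving Wimin fulubir.
No other proto-form is consistent with every reflex, so the reconstruction is *falobir.

*falobir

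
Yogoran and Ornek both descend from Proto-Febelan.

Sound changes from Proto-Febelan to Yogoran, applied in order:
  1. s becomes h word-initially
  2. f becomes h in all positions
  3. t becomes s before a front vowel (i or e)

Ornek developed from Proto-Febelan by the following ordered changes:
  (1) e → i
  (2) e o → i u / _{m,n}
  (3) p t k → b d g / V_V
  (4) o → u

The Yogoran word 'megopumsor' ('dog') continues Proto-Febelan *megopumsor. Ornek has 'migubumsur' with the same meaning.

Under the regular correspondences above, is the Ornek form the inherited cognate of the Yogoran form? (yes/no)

yes

Derive the expected Ornek reflex of *megopumsor:
Ornek: *megopumsor > migopumsor > migobumsor > migubumsur  (by vowel merger, intervocalic voicing, vowel merger)
Ornek 'migubumsur' matches the regular reflex exactly, so the pair is cognate.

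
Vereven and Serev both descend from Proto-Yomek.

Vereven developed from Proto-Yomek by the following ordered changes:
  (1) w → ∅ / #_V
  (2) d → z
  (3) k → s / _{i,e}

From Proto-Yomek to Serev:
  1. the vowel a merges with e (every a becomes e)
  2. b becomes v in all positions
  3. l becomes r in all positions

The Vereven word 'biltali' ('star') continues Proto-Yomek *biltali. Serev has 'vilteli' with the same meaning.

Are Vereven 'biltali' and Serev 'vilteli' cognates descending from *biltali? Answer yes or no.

no

Derive the expected Serev reflex of *biltali:
Serev: *biltali
  biltali → bilteli   [vowel merger]
  bilteli → vilteli   [unconditioned shift]
  vilteli → virteri   [unconditioned shift]
  giving Serev virteri.
The regular Serev reflex would be 'virteri', but the attested form is 'vilteli'. The correspondence is irregular, so they are not cognates (the Serev form has a different source).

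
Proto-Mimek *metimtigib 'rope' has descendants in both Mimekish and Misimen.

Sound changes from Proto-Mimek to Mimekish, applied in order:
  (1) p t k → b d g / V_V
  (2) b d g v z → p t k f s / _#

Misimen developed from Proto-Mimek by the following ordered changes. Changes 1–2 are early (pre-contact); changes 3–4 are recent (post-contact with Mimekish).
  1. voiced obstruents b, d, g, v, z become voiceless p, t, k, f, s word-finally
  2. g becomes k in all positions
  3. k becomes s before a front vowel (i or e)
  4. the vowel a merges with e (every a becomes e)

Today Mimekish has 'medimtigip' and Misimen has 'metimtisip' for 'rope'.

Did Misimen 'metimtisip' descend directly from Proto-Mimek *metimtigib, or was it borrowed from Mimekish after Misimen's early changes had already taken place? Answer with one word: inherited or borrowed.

If inherited, *metimtigib would pass through all of Misimen's changes:
Misimen: *metimtigib
  metimtigib → metimtigip   [final devoicing]
  metimtigip → metimtikip   [unconditioned shift]
  metimtikip → metimtisip   [palatalisation]
  metimtisip (rule 4 does not apply)
  giving Misimen metimtisip.
If borrowed from Mimekish 'medimtigip' after the early changes, it would undergo only the recent ones:
  rule 3 (palatalisation): no change (medimtigip)
  rule 4 (vowel merger): no change (medimtigip)
  ⇒ as a loan: medimtigip
Misimen 'metimtisip' matches the inherited outcome exactly, so it is an inherited cognate, not a loan.

inherited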